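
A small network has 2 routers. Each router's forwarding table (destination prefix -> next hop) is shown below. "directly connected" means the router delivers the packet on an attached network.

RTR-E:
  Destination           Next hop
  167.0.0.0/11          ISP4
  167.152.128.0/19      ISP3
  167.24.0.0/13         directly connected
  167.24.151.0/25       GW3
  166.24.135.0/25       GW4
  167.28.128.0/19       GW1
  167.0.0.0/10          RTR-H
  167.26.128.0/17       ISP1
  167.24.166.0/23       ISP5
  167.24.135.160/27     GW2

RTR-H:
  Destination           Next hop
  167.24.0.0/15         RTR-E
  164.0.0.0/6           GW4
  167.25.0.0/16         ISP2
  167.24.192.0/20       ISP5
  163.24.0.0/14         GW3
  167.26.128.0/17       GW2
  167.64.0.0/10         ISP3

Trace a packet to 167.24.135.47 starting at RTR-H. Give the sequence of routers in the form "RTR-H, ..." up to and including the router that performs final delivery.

RTR-H, RTR-E

At RTR-H: longest match for 167.24.135.47 is 167.24.0.0/15 -> RTR-E
At RTR-E: longest match for 167.24.135.47 is 167.24.0.0/13 -> directly connected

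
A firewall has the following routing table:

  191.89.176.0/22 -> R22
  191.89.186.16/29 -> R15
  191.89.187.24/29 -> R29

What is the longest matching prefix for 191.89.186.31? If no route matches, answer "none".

none

191.89.186.31 is outside every listed prefix and there is no default route.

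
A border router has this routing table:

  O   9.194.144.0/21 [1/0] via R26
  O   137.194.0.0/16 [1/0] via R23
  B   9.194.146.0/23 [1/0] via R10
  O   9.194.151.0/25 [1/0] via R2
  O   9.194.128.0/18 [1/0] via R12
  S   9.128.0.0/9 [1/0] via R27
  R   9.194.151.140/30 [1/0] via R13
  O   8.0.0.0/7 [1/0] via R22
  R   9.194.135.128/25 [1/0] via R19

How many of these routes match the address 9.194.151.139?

Prefixes containing 9.194.151.139:
  8.0.0.0/7 (8.0.0.0 - 9.255.255.255)
  9.128.0.0/9 (9.128.0.0 - 9.255.255.255)
  9.194.128.0/18 (9.194.128.0 - 9.194.191.255)
  9.194.144.0/21 (9.194.144.0 - 9.194.151.255)
Total matching entries: 4.

4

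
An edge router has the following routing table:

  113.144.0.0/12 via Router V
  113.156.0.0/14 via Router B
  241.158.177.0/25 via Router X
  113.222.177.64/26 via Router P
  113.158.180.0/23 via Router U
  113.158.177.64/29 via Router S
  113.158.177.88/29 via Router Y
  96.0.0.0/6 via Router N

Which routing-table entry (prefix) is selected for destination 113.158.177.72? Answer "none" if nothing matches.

Entries matching 113.158.177.72:
  113.144.0.0/12 (113.144.0.0 - 113.159.255.255)
  113.156.0.0/14 (113.156.0.0 - 113.159.255.255)
Most specific is 113.156.0.0/14.

113.156.0.0/14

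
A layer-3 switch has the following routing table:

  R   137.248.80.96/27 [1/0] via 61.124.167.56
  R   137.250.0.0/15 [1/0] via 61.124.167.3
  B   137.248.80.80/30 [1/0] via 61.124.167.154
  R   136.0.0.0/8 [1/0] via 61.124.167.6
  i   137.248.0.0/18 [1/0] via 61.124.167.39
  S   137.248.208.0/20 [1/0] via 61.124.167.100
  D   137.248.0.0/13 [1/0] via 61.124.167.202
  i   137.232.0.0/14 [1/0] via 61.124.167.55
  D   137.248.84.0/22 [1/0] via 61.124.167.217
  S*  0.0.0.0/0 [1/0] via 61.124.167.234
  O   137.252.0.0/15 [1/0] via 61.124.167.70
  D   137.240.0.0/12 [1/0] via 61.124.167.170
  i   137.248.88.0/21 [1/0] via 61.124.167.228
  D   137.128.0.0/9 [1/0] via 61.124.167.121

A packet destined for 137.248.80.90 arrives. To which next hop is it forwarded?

Routes whose prefix contains 137.248.80.90:
  0.0.0.0/0 (default, matches everything) -> 61.124.167.234
  137.128.0.0/9 (137.128.0.0 - 137.255.255.255) -> 61.124.167.121
  137.240.0.0/12 (137.240.0.0 - 137.255.255.255) -> 61.124.167.170
  137.248.0.0/13 (137.248.0.0 - 137.255.255.255) -> 61.124.167.202
More-specific entries that do NOT match:
  137.248.80.80/30 (137.248.80.80 - 137.248.80.83) does not contain 137.248.80.90
  137.248.80.96/27 (137.248.80.96 - 137.248.80.127) does not contain 137.248.80.90
  137.248.84.0/22 (137.248.84.0 - 137.248.87.255) does not contain 137.248.80.90
  137.248.88.0/21 (137.248.88.0 - 137.248.95.255) does not contain 137.248.80.90
  137.248.208.0/20 (137.248.208.0 - 137.248.223.255) does not contain 137.248.80.90
  137.248.0.0/18 (137.248.0.0 - 137.248.63.255) does not contain 137.248.80.90
  137.250.0.0/15 (137.250.0.0 - 137.251.255.255) does not contain 137.248.80.90
  137.252.0.0/15 (137.252.0.0 - 137.253.255.255) does not contain 137.248.80.90
  137.232.0.0/14 (137.232.0.0 - 137.235.255.255) does not contain 137.248.80.90
Longest matching prefix is /13 -> next hop 61.124.167.202.

61.124.167.202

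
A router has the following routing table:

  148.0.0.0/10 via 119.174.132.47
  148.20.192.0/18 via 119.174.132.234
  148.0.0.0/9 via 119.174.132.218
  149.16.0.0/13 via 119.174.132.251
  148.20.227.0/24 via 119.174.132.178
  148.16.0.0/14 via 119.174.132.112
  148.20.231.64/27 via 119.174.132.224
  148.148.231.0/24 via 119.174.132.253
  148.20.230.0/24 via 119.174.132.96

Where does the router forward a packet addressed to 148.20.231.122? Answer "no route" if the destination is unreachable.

119.174.132.234

Routes whose prefix contains 148.20.231.122:
  148.0.0.0/9 (148.0.0.0 - 148.127.255.255) -> 119.174.132.218
  148.0.0.0/10 (148.0.0.0 - 148.63.255.255) -> 119.174.132.47
  148.20.192.0/18 (148.20.192.0 - 148.20.255.255) -> 119.174.132.234
More-specific entries that do NOT match:
  148.20.231.64/27 (148.20.231.64 - 148.20.231.95) does not contain 148.20.231.122
  148.20.227.0/24 (148.20.227.0 - 148.20.227.255) does not contain 148.20.231.122
  148.148.231.0/24 (148.148.231.0 - 148.148.231.255) does not contain 148.20.231.122
  148.20.230.0/24 (148.20.230.0 - 148.20.230.255) does not contain 148.20.231.122
Longest matching prefix is /18 -> next hop 119.174.132.234.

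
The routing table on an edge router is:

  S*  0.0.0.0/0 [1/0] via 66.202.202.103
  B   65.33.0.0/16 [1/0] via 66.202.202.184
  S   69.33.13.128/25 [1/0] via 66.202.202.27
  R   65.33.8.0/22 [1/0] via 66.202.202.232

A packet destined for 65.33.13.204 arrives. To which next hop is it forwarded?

66.202.202.184

Routes whose prefix contains 65.33.13.204:
  0.0.0.0/0 (default, matches everything) -> 66.202.202.103
  65.33.0.0/16 (65.33.0.0 - 65.33.255.255) -> 66.202.202.184
More-specific entries that do NOT match:
  69.33.13.128/25 (69.33.13.128 - 69.33.13.255) does not contain 65.33.13.204
  65.33.8.0/22 (65.33.8.0 - 65.33.11.255) does not contain 65.33.13.204
Longest matching prefix is /16 -> next hop 66.202.202.184.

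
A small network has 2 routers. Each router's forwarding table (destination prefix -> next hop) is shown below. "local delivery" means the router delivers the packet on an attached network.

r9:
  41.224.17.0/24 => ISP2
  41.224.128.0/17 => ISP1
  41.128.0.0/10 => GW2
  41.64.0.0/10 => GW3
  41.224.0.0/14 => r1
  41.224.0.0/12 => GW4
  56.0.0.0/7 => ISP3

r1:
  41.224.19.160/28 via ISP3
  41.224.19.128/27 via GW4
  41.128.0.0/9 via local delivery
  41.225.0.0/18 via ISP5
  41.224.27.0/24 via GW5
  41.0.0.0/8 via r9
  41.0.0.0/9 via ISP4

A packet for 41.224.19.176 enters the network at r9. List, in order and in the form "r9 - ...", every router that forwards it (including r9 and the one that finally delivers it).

r9 - r1

At r9: longest match for 41.224.19.176 is 41.224.0.0/14 -> r1
At r1: longest match for 41.224.19.176 is 41.128.0.0/9 -> local delivery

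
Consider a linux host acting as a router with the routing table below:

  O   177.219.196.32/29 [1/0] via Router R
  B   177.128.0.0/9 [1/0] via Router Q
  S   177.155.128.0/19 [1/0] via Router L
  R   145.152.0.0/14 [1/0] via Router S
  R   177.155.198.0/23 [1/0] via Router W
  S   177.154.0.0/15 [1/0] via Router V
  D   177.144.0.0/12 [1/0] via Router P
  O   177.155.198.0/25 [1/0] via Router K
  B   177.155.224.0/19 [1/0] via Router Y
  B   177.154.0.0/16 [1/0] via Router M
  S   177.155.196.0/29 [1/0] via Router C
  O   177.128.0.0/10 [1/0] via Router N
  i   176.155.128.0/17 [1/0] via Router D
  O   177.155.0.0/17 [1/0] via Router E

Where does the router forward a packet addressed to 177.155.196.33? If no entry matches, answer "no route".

Routes whose prefix contains 177.155.196.33:
  177.128.0.0/9 (177.128.0.0 - 177.255.255.255) -> Router Q
  177.128.0.0/10 (177.128.0.0 - 177.191.255.255) -> Router N
  177.144.0.0/12 (177.144.0.0 - 177.159.255.255) -> Router P
  177.154.0.0/15 (177.154.0.0 - 177.155.255.255) -> Router V
More-specific entries that do NOT match:
  177.219.196.32/29 (177.219.196.32 - 177.219.196.39) does not contain 177.155.196.33
  177.155.196.0/29 (177.155.196.0 - 177.155.196.7) does not contain 177.155.196.33
  177.155.198.0/25 (177.155.198.0 - 177.155.198.127) does not contain 177.155.196.33
  177.155.198.0/23 (177.155.198.0 - 177.155.199.255) does not contain 177.155.196.33
  177.155.128.0/19 (177.155.128.0 - 177.155.159.255) does not contain 177.155.196.33
  177.155.224.0/19 (177.155.224.0 - 177.155.255.255) does not contain 177.155.196.33
  176.155.128.0/17 (176.155.128.0 - 176.155.255.255) does not contain 177.155.196.33
  177.155.0.0/17 (177.155.0.0 - 177.155.127.255) does not contain 177.155.196.33
  177.154.0.0/16 (177.154.0.0 - 177.154.255.255) does not contain 177.155.196.33
Longest matching prefix is /15 -> next hop Router V.

Router V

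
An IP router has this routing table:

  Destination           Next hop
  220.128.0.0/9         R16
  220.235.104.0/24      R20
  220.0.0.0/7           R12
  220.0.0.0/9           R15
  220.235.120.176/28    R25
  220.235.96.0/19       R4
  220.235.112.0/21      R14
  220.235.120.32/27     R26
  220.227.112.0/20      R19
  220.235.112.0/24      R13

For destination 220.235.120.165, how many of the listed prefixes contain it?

3

Prefixes containing 220.235.120.165:
  220.0.0.0/7 (220.0.0.0 - 221.255.255.255)
  220.128.0.0/9 (220.128.0.0 - 220.255.255.255)
  220.235.96.0/19 (220.235.96.0 - 220.235.127.255)
Total matching entries: 3.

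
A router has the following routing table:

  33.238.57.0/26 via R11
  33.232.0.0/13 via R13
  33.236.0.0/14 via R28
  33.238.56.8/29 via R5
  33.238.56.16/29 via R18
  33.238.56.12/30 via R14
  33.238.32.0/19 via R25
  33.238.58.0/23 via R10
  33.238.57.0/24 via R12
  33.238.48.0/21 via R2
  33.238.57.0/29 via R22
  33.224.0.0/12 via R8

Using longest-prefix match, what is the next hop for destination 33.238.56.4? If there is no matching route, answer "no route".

R25

Routes whose prefix contains 33.238.56.4:
  33.224.0.0/12 (33.224.0.0 - 33.239.255.255) -> R8
  33.232.0.0/13 (33.232.0.0 - 33.239.255.255) -> R13
  33.236.0.0/14 (33.236.0.0 - 33.239.255.255) -> R28
  33.238.32.0/19 (33.238.32.0 - 33.238.63.255) -> R25
More-specific entries that do NOT match:
  33.238.56.12/30 (33.238.56.12 - 33.238.56.15) does not contain 33.238.56.4
  33.238.56.8/29 (33.238.56.8 - 33.238.56.15) does not contain 33.238.56.4
  33.238.56.16/29 (33.238.56.16 - 33.238.56.23) does not contain 33.238.56.4
  33.238.57.0/29 (33.238.57.0 - 33.238.57.7) does not contain 33.238.56.4
  33.238.57.0/26 (33.238.57.0 - 33.238.57.63) does not contain 33.238.56.4
  33.238.57.0/24 (33.238.57.0 - 33.238.57.255) does not contain 33.238.56.4
  33.238.58.0/23 (33.238.58.0 - 33.238.59.255) does not contain 33.238.56.4
  33.238.48.0/21 (33.238.48.0 - 33.238.55.255) does not contain 33.238.56.4
Longest matching prefix is /19 -> next hop R25.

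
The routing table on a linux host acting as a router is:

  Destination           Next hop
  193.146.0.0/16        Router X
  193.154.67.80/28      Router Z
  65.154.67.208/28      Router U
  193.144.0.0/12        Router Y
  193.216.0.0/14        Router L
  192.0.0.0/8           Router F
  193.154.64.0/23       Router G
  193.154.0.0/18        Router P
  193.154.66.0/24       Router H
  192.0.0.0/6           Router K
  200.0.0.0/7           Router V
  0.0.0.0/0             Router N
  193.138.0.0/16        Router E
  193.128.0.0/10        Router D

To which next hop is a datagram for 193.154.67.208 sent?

Routes whose prefix contains 193.154.67.208:
  0.0.0.0/0 (default, matches everything) -> Router N
  192.0.0.0/6 (192.0.0.0 - 195.255.255.255) -> Router K
  193.128.0.0/10 (193.128.0.0 - 193.191.255.255) -> Router D
  193.144.0.0/12 (193.144.0.0 - 193.159.255.255) -> Router Y
More-specific entries that do NOT match:
  193.154.67.80/28 (193.154.67.80 - 193.154.67.95) does not contain 193.154.67.208
  65.154.67.208/28 (65.154.67.208 - 65.154.67.223) does not contain 193.154.67.208
  193.154.66.0/24 (193.154.66.0 - 193.154.66.255) does not contain 193.154.67.208
  193.154.64.0/23 (193.154.64.0 - 193.154.65.255) does not contain 193.154.67.208
  193.154.0.0/18 (193.154.0.0 - 193.154.63.255) does not contain 193.154.67.208
  193.146.0.0/16 (193.146.0.0 - 193.146.255.255) does not contain 193.154.67.208
  193.138.0.0/16 (193.138.0.0 - 193.138.255.255) does not contain 193.154.67.208
  193.216.0.0/14 (193.216.0.0 - 193.219.255.255) does not contain 193.154.67.208
Longest matching prefix is /12 -> next hop Router Y.

Router Y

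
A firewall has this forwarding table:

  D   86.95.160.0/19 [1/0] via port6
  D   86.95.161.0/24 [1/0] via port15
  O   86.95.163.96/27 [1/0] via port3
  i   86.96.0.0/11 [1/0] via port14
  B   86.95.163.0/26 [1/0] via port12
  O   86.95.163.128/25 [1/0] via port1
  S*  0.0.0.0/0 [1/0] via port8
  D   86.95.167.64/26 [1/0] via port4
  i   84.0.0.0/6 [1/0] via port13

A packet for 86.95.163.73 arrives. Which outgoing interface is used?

port6

Routes whose prefix contains 86.95.163.73:
  0.0.0.0/0 (default, matches everything) -> port8
  84.0.0.0/6 (84.0.0.0 - 87.255.255.255) -> port13
  86.95.160.0/19 (86.95.160.0 - 86.95.191.255) -> port6
More-specific entries that do NOT match:
  86.95.163.96/27 (86.95.163.96 - 86.95.163.127) does not contain 86.95.163.73
  86.95.163.0/26 (86.95.163.0 - 86.95.163.63) does not contain 86.95.163.73
  86.95.167.64/26 (86.95.167.64 - 86.95.167.127) does not contain 86.95.163.73
  86.95.163.128/25 (86.95.163.128 - 86.95.163.255) does not contain 86.95.163.73
  86.95.161.0/24 (86.95.161.0 - 86.95.161.255) does not contain 86.95.163.73
Longest matching prefix is /19 -> interface port6.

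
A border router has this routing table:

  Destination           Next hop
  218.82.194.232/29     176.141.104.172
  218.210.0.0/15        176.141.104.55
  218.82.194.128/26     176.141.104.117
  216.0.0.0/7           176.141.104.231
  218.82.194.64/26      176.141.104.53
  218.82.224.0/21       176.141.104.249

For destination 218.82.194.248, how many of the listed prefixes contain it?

No listed prefix contains 218.82.194.248.
Total matching entries: 0.

0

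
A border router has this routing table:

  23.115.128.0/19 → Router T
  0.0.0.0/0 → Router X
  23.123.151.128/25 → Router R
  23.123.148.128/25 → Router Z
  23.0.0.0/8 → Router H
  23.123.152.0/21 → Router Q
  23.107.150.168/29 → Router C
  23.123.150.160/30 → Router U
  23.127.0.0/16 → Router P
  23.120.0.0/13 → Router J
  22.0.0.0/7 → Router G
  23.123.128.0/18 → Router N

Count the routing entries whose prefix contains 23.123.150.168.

5

Prefixes containing 23.123.150.168:
  0.0.0.0/0 (default, matches everything)
  22.0.0.0/7 (22.0.0.0 - 23.255.255.255)
  23.0.0.0/8 (23.0.0.0 - 23.255.255.255)
  23.120.0.0/13 (23.120.0.0 - 23.127.255.255)
  23.123.128.0/18 (23.123.128.0 - 23.123.191.255)
Total matching entries: 5.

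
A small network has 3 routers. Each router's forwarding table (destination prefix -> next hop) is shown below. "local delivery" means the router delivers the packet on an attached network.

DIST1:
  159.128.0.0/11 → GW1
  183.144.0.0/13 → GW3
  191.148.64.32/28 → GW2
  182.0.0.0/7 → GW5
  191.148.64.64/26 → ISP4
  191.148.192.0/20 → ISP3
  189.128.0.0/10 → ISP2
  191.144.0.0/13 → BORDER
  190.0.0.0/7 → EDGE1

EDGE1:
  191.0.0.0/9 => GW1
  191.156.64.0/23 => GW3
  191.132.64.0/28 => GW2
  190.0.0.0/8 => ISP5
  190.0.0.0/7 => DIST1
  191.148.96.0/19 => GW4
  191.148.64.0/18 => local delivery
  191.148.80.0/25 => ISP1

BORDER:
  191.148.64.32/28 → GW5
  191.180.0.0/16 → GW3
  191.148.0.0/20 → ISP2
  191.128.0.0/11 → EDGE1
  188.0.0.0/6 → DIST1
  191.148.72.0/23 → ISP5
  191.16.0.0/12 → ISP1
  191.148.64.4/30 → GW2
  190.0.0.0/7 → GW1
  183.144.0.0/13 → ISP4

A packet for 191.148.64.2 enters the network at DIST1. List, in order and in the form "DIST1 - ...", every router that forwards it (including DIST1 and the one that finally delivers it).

At DIST1: longest match for 191.148.64.2 is 191.144.0.0/13 -> BORDER
At BORDER: longest match for 191.148.64.2 is 191.128.0.0/11 -> EDGE1
At EDGE1: longest match for 191.148.64.2 is 191.148.64.0/18 -> local delivery

DIST1 - BORDER - EDGE1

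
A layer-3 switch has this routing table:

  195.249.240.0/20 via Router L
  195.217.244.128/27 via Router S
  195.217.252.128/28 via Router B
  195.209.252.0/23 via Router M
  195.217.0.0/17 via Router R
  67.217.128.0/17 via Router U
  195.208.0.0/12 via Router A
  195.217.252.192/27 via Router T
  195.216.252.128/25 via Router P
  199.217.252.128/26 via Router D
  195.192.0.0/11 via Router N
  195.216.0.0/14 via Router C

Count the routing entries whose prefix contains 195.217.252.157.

3

Prefixes containing 195.217.252.157:
  195.192.0.0/11 (195.192.0.0 - 195.223.255.255)
  195.208.0.0/12 (195.208.0.0 - 195.223.255.255)
  195.216.0.0/14 (195.216.0.0 - 195.219.255.255)
Total matching entries: 3.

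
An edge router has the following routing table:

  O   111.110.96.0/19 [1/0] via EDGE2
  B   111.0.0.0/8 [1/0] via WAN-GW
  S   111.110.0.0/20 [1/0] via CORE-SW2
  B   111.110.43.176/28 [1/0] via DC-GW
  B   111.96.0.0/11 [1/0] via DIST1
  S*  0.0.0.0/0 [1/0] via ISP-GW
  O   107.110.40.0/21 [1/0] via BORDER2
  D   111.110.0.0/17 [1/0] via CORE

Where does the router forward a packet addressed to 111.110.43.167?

Routes whose prefix contains 111.110.43.167:
  0.0.0.0/0 (default, matches everything) -> ISP-GW
  111.0.0.0/8 (111.0.0.0 - 111.255.255.255) -> WAN-GW
  111.96.0.0/11 (111.96.0.0 - 111.127.255.255) -> DIST1
  111.110.0.0/17 (111.110.0.0 - 111.110.127.255) -> CORE
More-specific entries that do NOT match:
  111.110.43.176/28 (111.110.43.176 - 111.110.43.191) does not contain 111.110.43.167
  107.110.40.0/21 (107.110.40.0 - 107.110.47.255) does not contain 111.110.43.167
  111.110.0.0/20 (111.110.0.0 - 111.110.15.255) does not contain 111.110.43.167
  111.110.96.0/19 (111.110.96.0 - 111.110.127.255) does not contain 111.110.43.167
Longest matching prefix is /17 -> next hop CORE.

CORE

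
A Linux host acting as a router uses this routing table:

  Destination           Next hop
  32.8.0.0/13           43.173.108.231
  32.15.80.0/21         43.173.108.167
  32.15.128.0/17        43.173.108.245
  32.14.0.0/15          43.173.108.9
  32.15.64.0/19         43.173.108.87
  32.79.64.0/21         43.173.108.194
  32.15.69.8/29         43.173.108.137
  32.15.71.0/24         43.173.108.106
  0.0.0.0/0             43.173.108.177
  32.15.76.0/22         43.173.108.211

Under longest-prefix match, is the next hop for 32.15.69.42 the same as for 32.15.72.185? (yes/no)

yes

32.15.69.42: longest match 32.15.64.0/19 -> 43.173.108.87
32.15.72.185: longest match 32.15.64.0/19 -> 43.173.108.87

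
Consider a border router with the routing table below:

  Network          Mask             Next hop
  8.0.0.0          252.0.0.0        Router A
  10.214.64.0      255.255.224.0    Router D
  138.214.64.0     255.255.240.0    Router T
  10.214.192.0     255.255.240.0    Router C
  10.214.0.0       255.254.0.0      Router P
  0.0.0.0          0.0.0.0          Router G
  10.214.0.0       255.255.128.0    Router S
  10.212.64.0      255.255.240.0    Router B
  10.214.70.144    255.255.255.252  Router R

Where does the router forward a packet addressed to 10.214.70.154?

Routes whose prefix contains 10.214.70.154:
  0.0.0.0/0 (default, matches everything) -> Router G
  8.0.0.0/6 (8.0.0.0 - 11.255.255.255) -> Router A
  10.214.0.0/15 (10.214.0.0 - 10.215.255.255) -> Router P
  10.214.0.0/17 (10.214.0.0 - 10.214.127.255) -> Router S
  10.214.64.0/19 (10.214.64.0 - 10.214.95.255) -> Router D
More-specific entries that do NOT match:
  10.214.70.144/30 (10.214.70.144 - 10.214.70.147) does not contain 10.214.70.154
  138.214.64.0/20 (138.214.64.0 - 138.214.79.255) does not contain 10.214.70.154
  10.214.192.0/20 (10.214.192.0 - 10.214.207.255) does not contain 10.214.70.154
  10.212.64.0/20 (10.212.64.0 - 10.212.79.255) does not contain 10.214.70.154
Longest matching prefix is /19 -> next hop Router D.

Router D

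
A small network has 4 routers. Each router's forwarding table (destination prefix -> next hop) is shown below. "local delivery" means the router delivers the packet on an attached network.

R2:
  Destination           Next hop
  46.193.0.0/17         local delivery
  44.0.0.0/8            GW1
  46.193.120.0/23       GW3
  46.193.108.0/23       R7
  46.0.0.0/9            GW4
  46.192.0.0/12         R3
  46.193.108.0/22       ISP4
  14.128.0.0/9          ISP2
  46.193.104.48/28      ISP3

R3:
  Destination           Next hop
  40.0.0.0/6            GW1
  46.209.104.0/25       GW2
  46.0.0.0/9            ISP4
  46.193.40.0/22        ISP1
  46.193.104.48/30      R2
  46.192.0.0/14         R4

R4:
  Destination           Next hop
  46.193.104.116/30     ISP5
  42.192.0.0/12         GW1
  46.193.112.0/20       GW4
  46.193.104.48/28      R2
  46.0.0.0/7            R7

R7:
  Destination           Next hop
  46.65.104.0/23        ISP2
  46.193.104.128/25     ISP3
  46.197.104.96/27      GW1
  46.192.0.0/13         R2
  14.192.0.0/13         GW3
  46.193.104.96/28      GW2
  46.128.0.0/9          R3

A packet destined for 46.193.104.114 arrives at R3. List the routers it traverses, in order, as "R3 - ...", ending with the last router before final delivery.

At R3: longest match for 46.193.104.114 is 46.192.0.0/14 -> R4
At R4: longest match for 46.193.104.114 is 46.0.0.0/7 -> R7
At R7: longest match for 46.193.104.114 is 46.192.0.0/13 -> R2
At R2: longest match for 46.193.104.114 is 46.193.0.0/17 -> local delivery

R3 - R4 - R7 - R2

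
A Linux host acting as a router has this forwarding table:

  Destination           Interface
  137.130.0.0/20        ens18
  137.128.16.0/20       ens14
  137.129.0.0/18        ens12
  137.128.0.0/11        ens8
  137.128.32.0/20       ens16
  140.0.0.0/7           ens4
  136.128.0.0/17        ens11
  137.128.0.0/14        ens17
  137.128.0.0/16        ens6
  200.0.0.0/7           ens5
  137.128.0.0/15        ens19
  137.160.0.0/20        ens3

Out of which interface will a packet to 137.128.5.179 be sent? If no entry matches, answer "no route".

ens6

Routes whose prefix contains 137.128.5.179:
  137.128.0.0/11 (137.128.0.0 - 137.159.255.255) -> ens8
  137.128.0.0/14 (137.128.0.0 - 137.131.255.255) -> ens17
  137.128.0.0/15 (137.128.0.0 - 137.129.255.255) -> ens19
  137.128.0.0/16 (137.128.0.0 - 137.128.255.255) -> ens6
More-specific entries that do NOT match:
  137.130.0.0/20 (137.130.0.0 - 137.130.15.255) does not contain 137.128.5.179
  137.128.16.0/20 (137.128.16.0 - 137.128.31.255) does not contain 137.128.5.179
  137.128.32.0/20 (137.128.32.0 - 137.128.47.255) does not contain 137.128.5.179
  137.160.0.0/20 (137.160.0.0 - 137.160.15.255) does not contain 137.128.5.179
  137.129.0.0/18 (137.129.0.0 - 137.129.63.255) does not contain 137.128.5.179
  136.128.0.0/17 (136.128.0.0 - 136.128.127.255) does not contain 137.128.5.179
Longest matching prefix is /16 -> interface ens6.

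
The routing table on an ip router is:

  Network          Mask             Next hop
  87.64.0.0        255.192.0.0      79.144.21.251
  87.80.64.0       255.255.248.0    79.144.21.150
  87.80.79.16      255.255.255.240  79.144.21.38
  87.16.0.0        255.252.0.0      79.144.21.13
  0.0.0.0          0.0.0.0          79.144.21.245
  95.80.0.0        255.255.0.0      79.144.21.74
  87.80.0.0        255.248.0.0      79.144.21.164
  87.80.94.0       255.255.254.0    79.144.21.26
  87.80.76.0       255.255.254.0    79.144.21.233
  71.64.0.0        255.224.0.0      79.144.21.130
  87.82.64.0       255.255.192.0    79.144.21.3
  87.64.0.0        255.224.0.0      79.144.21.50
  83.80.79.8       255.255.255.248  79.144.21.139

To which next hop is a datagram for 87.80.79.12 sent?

Routes whose prefix contains 87.80.79.12:
  0.0.0.0/0 (default, matches everything) -> 79.144.21.245
  87.64.0.0/10 (87.64.0.0 - 87.127.255.255) -> 79.144.21.251
  87.64.0.0/11 (87.64.0.0 - 87.95.255.255) -> 79.144.21.50
  87.80.0.0/13 (87.80.0.0 - 87.87.255.255) -> 79.144.21.164
More-specific entries that do NOT match:
  83.80.79.8/29 (83.80.79.8 - 83.80.79.15) does not contain 87.80.79.12
  87.80.79.16/28 (87.80.79.16 - 87.80.79.31) does not contain 87.80.79.12
  87.80.94.0/23 (87.80.94.0 - 87.80.95.255) does not contain 87.80.79.12
  87.80.76.0/23 (87.80.76.0 - 87.80.77.255) does not contain 87.80.79.12
  87.80.64.0/21 (87.80.64.0 - 87.80.71.255) does not contain 87.80.79.12
  87.82.64.0/18 (87.82.64.0 - 87.82.127.255) does not contain 87.80.79.12
  95.80.0.0/16 (95.80.0.0 - 95.80.255.255) does not contain 87.80.79.12
  87.16.0.0/14 (87.16.0.0 - 87.19.255.255) does not contain 87.80.79.12
Longest matching prefix is /13 -> next hop 79.144.21.164.

79.144.21.164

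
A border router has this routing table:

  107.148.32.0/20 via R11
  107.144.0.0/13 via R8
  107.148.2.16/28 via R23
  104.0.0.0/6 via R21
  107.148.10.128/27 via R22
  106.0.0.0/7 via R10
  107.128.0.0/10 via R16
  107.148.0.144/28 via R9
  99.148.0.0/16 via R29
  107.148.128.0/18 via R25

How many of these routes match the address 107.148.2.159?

Prefixes containing 107.148.2.159:
  104.0.0.0/6 (104.0.0.0 - 107.255.255.255)
  106.0.0.0/7 (106.0.0.0 - 107.255.255.255)
  107.128.0.0/10 (107.128.0.0 - 107.191.255.255)
  107.144.0.0/13 (107.144.0.0 - 107.151.255.255)
Total matching entries: 4.

4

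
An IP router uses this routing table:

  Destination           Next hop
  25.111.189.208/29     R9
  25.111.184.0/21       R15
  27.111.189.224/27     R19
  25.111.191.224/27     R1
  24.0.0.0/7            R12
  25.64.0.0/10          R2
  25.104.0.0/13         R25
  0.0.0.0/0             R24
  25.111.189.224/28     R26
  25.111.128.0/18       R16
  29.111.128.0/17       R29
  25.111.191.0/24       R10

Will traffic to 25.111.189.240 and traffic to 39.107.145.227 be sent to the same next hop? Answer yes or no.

no

25.111.189.240: longest match 25.111.184.0/21 -> R15
39.107.145.227: longest match 0.0.0.0/0 -> R24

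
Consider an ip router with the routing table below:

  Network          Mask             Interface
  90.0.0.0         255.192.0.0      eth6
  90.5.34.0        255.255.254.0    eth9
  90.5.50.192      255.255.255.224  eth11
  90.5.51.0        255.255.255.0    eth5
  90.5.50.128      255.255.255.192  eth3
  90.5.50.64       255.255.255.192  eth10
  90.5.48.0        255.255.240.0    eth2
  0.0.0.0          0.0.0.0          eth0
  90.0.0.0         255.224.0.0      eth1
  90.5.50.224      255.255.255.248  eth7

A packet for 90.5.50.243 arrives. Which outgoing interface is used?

Routes whose prefix contains 90.5.50.243:
  0.0.0.0/0 (default, matches everything) -> eth0
  90.0.0.0/10 (90.0.0.0 - 90.63.255.255) -> eth6
  90.0.0.0/11 (90.0.0.0 - 90.31.255.255) -> eth1
  90.5.48.0/20 (90.5.48.0 - 90.5.63.255) -> eth2
More-specific entries that do NOT match:
  90.5.50.224/29 (90.5.50.224 - 90.5.50.231) does not contain 90.5.50.243
  90.5.50.192/27 (90.5.50.192 - 90.5.50.223) does not contain 90.5.50.243
  90.5.50.128/26 (90.5.50.128 - 90.5.50.191) does not contain 90.5.50.243
  90.5.50.64/26 (90.5.50.64 - 90.5.50.127) does not contain 90.5.50.243
  90.5.51.0/24 (90.5.51.0 - 90.5.51.255) does not contain 90.5.50.243
  90.5.34.0/23 (90.5.34.0 - 90.5.35.255) does not contain 90.5.50.243
Longest matching prefix is /20 -> interface eth2.

eth2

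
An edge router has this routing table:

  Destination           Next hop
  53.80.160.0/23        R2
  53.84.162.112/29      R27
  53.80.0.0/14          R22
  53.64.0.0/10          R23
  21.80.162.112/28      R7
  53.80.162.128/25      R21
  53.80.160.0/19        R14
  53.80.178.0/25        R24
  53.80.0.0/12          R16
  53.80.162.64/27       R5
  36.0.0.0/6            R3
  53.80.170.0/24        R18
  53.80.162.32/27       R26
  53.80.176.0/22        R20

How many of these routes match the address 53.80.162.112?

Prefixes containing 53.80.162.112:
  53.64.0.0/10 (53.64.0.0 - 53.127.255.255)
  53.80.0.0/12 (53.80.0.0 - 53.95.255.255)
  53.80.0.0/14 (53.80.0.0 - 53.83.255.255)
  53.80.160.0/19 (53.80.160.0 - 53.80.191.255)
Total matching entries: 4.

4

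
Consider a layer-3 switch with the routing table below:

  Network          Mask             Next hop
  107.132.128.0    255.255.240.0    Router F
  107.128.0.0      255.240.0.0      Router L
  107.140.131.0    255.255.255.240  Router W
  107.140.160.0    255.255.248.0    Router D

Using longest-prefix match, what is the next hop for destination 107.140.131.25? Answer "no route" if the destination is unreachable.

Router L

Routes whose prefix contains 107.140.131.25:
  107.128.0.0/12 (107.128.0.0 - 107.143.255.255) -> Router L
More-specific entries that do NOT match:
  107.140.131.0/28 (107.140.131.0 - 107.140.131.15) does not contain 107.140.131.25
  107.140.160.0/21 (107.140.160.0 - 107.140.167.255) does not contain 107.140.131.25
  107.132.128.0/20 (107.132.128.0 - 107.132.143.255) does not contain 107.140.131.25
Longest matching prefix is /12 -> next hop Router L.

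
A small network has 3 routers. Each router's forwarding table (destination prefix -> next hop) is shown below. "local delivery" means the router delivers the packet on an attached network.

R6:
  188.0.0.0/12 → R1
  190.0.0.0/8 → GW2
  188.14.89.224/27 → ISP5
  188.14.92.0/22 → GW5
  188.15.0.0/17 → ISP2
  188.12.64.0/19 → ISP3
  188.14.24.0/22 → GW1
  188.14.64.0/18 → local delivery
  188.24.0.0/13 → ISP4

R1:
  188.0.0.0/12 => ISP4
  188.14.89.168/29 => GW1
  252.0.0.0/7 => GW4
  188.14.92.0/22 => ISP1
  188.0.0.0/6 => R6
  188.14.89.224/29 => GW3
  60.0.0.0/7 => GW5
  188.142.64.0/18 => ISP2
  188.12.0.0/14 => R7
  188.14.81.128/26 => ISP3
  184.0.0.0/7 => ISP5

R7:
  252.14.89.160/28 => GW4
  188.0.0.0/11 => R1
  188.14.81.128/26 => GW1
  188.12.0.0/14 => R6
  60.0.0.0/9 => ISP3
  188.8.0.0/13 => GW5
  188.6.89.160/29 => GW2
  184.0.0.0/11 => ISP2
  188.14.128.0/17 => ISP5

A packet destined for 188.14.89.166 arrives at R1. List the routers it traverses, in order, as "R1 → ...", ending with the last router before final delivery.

R1 → R7 → R6

At R1: longest match for 188.14.89.166 is 188.12.0.0/14 -> R7
At R7: longest match for 188.14.89.166 is 188.12.0.0/14 -> R6
At R6: longest match for 188.14.89.166 is 188.14.64.0/18 -> local delivery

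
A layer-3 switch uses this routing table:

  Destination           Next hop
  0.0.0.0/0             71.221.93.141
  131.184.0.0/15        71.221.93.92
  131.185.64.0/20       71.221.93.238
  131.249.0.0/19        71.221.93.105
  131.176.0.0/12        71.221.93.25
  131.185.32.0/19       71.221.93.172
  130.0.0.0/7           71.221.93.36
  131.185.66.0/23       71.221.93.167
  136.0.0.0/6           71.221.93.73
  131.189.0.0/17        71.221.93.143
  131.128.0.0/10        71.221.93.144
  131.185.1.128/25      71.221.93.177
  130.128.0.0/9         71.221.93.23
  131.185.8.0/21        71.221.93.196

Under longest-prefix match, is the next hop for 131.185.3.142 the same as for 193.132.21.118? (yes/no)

no

131.185.3.142: longest match 131.184.0.0/15 -> 71.221.93.92
193.132.21.118: longest match 0.0.0.0/0 -> 71.221.93.141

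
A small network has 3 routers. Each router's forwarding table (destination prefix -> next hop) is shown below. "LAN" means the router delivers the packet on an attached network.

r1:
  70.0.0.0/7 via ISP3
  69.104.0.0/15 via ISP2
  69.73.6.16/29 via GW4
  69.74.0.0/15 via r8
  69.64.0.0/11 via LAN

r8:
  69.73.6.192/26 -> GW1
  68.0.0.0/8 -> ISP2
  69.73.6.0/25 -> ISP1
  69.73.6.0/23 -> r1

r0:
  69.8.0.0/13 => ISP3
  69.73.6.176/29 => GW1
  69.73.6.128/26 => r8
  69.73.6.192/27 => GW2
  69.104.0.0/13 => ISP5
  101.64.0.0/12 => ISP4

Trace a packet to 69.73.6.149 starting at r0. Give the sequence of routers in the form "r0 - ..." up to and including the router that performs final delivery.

At r0: longest match for 69.73.6.149 is 69.73.6.128/26 -> r8
At r8: longest match for 69.73.6.149 is 69.73.6.0/23 -> r1
At r1: longest match for 69.73.6.149 is 69.64.0.0/11 -> LAN

r0 - r8 - r1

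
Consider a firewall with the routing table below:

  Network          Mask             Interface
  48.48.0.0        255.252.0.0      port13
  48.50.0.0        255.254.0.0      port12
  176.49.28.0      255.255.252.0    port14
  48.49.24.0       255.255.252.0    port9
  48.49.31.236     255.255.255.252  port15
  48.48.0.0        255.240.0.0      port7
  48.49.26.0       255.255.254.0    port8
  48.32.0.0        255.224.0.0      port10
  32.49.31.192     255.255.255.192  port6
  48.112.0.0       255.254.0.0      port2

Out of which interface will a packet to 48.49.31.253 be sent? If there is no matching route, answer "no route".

port13

Routes whose prefix contains 48.49.31.253:
  48.32.0.0/11 (48.32.0.0 - 48.63.255.255) -> port10
  48.48.0.0/12 (48.48.0.0 - 48.63.255.255) -> port7
  48.48.0.0/14 (48.48.0.0 - 48.51.255.255) -> port13
More-specific entries that do NOT match:
  48.49.31.236/30 (48.49.31.236 - 48.49.31.239) does not contain 48.49.31.253
  32.49.31.192/26 (32.49.31.192 - 32.49.31.255) does not contain 48.49.31.253
  48.49.26.0/23 (48.49.26.0 - 48.49.27.255) does not contain 48.49.31.253
  176.49.28.0/22 (176.49.28.0 - 176.49.31.255) does not contain 48.49.31.253
  48.49.24.0/22 (48.49.24.0 - 48.49.27.255) does not contain 48.49.31.253
  48.50.0.0/15 (48.50.0.0 - 48.51.255.255) does not contain 48.49.31.253
  48.112.0.0/15 (48.112.0.0 - 48.113.255.255) does not contain 48.49.31.253
Longest matching prefix is /14 -> interface port13.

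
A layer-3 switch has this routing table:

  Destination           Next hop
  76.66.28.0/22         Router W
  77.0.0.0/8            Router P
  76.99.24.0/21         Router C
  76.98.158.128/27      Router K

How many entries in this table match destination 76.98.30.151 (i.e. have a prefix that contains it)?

No listed prefix contains 76.98.30.151.
Total matching entries: 0.

0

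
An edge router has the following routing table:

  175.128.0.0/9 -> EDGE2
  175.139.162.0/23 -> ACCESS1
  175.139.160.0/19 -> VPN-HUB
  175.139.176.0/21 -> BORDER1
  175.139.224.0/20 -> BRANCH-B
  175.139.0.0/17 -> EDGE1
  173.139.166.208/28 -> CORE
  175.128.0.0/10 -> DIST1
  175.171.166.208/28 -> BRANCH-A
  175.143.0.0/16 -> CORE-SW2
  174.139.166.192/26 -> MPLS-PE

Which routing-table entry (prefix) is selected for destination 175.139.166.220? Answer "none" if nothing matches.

175.139.160.0/19

Entries matching 175.139.166.220:
  175.128.0.0/9 (175.128.0.0 - 175.255.255.255)
  175.128.0.0/10 (175.128.0.0 - 175.191.255.255)
  175.139.160.0/19 (175.139.160.0 - 175.139.191.255)
Most specific is 175.139.160.0/19.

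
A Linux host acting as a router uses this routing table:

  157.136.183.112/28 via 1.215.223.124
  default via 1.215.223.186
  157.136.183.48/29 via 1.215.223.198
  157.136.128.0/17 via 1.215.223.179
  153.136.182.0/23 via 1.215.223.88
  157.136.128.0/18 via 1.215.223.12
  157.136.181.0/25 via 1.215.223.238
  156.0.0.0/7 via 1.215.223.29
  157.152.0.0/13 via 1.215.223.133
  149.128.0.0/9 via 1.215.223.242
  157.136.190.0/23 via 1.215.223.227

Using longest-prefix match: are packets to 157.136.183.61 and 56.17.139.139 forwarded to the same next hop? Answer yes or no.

no

157.136.183.61: longest match 157.136.128.0/18 -> 1.215.223.12
56.17.139.139: longest match 0.0.0.0/0 -> 1.215.223.186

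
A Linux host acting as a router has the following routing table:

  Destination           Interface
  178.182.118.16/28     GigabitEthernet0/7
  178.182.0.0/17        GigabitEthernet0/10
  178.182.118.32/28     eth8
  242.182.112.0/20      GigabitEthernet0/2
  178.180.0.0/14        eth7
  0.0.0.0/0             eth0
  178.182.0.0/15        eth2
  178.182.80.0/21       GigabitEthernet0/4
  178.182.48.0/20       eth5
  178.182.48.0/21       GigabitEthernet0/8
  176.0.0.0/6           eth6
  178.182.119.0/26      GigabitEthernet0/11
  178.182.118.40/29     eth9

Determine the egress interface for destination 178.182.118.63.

GigabitEthernet0/10

Routes whose prefix contains 178.182.118.63:
  0.0.0.0/0 (default, matches everything) -> eth0
  176.0.0.0/6 (176.0.0.0 - 179.255.255.255) -> eth6
  178.180.0.0/14 (178.180.0.0 - 178.183.255.255) -> eth7
  178.182.0.0/15 (178.182.0.0 - 178.183.255.255) -> eth2
  178.182.0.0/17 (178.182.0.0 - 178.182.127.255) -> GigabitEthernet0/10
More-specific entries that do NOT match:
  178.182.118.40/29 (178.182.118.40 - 178.182.118.47) does not contain 178.182.118.63
  178.182.118.16/28 (178.182.118.16 - 178.182.118.31) does not contain 178.182.118.63
  178.182.118.32/28 (178.182.118.32 - 178.182.118.47) does not contain 178.182.118.63
  178.182.119.0/26 (178.182.119.0 - 178.182.119.63) does not contain 178.182.118.63
  178.182.80.0/21 (178.182.80.0 - 178.182.87.255) does not contain 178.182.118.63
  178.182.48.0/21 (178.182.48.0 - 178.182.55.255) does not contain 178.182.118.63
  242.182.112.0/20 (242.182.112.0 - 242.182.127.255) does not contain 178.182.118.63
  178.182.48.0/20 (178.182.48.0 - 178.182.63.255) does not contain 178.182.118.63
Longest matching prefix is /17 -> interface GigabitEthernet0/10.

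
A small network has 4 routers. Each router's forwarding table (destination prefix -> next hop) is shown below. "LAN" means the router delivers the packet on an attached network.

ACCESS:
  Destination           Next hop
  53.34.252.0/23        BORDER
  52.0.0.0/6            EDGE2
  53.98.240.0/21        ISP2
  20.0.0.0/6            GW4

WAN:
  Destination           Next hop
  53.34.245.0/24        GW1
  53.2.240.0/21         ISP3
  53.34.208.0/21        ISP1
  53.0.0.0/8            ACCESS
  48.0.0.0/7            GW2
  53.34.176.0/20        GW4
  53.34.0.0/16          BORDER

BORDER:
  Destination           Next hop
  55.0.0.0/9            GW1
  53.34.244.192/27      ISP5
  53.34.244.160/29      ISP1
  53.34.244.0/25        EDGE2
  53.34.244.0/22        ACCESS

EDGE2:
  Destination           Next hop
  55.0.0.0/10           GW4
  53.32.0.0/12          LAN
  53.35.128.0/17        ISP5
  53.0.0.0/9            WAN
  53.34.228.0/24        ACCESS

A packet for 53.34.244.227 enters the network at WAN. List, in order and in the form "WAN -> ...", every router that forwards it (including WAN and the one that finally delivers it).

At WAN: longest match for 53.34.244.227 is 53.34.0.0/16 -> BORDER
At BORDER: longest match for 53.34.244.227 is 53.34.244.0/22 -> ACCESS
At ACCESS: longest match for 53.34.244.227 is 52.0.0.0/6 -> EDGE2
At EDGE2: longest match for 53.34.244.227 is 53.32.0.0/12 -> LAN

WAN -> BORDER -> ACCESS -> EDGE2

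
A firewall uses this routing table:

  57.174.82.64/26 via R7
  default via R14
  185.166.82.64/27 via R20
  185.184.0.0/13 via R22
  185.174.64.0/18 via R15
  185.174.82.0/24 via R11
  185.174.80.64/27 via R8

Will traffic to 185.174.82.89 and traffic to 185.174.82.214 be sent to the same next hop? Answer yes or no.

yes

185.174.82.89: longest match 185.174.82.0/24 -> R11
185.174.82.214: longest match 185.174.82.0/24 -> R11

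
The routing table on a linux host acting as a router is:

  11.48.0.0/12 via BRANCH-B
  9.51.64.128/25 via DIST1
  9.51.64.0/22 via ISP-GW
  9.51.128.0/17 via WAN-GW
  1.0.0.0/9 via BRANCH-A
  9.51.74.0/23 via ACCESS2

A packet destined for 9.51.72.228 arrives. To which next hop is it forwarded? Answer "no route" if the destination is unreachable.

No entry's prefix contains 9.51.72.228; there is no default route.

no route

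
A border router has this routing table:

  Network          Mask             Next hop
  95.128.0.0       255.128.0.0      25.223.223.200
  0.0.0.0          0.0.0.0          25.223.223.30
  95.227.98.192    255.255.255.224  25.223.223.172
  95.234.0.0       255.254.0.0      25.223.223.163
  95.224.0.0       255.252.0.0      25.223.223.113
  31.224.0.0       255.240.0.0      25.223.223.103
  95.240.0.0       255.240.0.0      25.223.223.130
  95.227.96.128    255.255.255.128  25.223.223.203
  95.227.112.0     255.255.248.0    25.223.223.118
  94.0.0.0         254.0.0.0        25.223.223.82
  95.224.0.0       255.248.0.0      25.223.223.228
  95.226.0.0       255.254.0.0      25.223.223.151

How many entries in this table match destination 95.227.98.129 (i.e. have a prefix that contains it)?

6

Prefixes containing 95.227.98.129:
  0.0.0.0/0 (default, matches everything)
  94.0.0.0/7 (94.0.0.0 - 95.255.255.255)
  95.128.0.0/9 (95.128.0.0 - 95.255.255.255)
  95.224.0.0/13 (95.224.0.0 - 95.231.255.255)
  95.224.0.0/14 (95.224.0.0 - 95.227.255.255)
  95.226.0.0/15 (95.226.0.0 - 95.227.255.255)
Total matching entries: 6.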